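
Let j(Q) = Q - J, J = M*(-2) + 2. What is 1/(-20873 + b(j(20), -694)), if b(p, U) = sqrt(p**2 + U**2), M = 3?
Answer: -20873/435199917 - 2*sqrt(120553)/435199917 ≈ -4.9557e-5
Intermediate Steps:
J = -4 (J = 3*(-2) + 2 = -6 + 2 = -4)
j(Q) = 4 + Q (j(Q) = Q - 1*(-4) = Q + 4 = 4 + Q)
b(p, U) = sqrt(U**2 + p**2)
1/(-20873 + b(j(20), -694)) = 1/(-20873 + sqrt((-694)**2 + (4 + 20)**2)) = 1/(-20873 + sqrt(481636 + 24**2)) = 1/(-20873 + sqrt(481636 + 576)) = 1/(-20873 + sqrt(482212)) = 1/(-20873 + 2*sqrt(120553))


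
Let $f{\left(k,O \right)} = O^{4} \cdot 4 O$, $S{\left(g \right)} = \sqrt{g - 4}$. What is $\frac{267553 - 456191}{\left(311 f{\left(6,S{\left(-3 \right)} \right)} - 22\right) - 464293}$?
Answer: $\frac{87587452970}{241597856777} + \frac{11498617928 i \sqrt{7}}{241597856777} \approx 0.36253 + 0.12592 i$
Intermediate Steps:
$S{\left(g \right)} = \sqrt{-4 + g}$
$f{\left(k,O \right)} = 4 O^{5}$ ($f{\left(k,O \right)} = 4 O^{4} O = 4 O^{5}$)
$\frac{267553 - 456191}{\left(311 f{\left(6,S{\left(-3 \right)} \right)} - 22\right) - 464293} = \frac{267553 - 456191}{\left(311 \cdot 4 \left(\sqrt{-4 - 3}\right)^{5} - 22\right) - 464293} = - \frac{188638}{\left(311 \cdot 4 \left(\sqrt{-7}\right)^{5} - 22\right) - 464293} = - \frac{188638}{\left(311 \cdot 4 \left(i \sqrt{7}\right)^{5} - 22\right) - 464293} = - \frac{188638}{\left(311 \cdot 4 \cdot 49 i \sqrt{7} - 22\right) - 464293} = - \frac{188638}{\left(311 \cdot 196 i \sqrt{7} - 22\right) - 464293} = - \frac{188638}{\left(60956 i \sqrt{7} - 22\right) - 464293} = - \frac{188638}{\left(-22 + 60956 i \sqrt{7}\right) - 464293} = - \frac{188638}{-464315 + 60956 i \sqrt{7}}$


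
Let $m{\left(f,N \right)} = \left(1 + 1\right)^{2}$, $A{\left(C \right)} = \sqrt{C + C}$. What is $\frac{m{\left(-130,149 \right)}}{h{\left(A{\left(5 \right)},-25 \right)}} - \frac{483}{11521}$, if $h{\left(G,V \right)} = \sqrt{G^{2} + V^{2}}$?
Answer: $- \frac{483}{11521} + \frac{4 \sqrt{635}}{635} \approx 0.11681$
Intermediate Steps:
$A{\left(C \right)} = \sqrt{2} \sqrt{C}$ ($A{\left(C \right)} = \sqrt{2 C} = \sqrt{2} \sqrt{C}$)
$m{\left(f,N \right)} = 4$ ($m{\left(f,N \right)} = 2^{2} = 4$)
$\frac{m{\left(-130,149 \right)}}{h{\left(A{\left(5 \right)},-25 \right)}} - \frac{483}{11521} = \frac{4}{\sqrt{\left(\sqrt{2} \sqrt{5}\right)^{2} + \left(-25\right)^{2}}} - \frac{483}{11521} = \frac{4}{\sqrt{\left(\sqrt{10}\right)^{2} + 625}} - \frac{483}{11521} = \frac{4}{\sqrt{10 + 625}} - \frac{483}{11521} = \frac{4}{\sqrt{635}} - \frac{483}{11521} = 4 \frac{\sqrt{635}}{635} - \frac{483}{11521} = \frac{4 \sqrt{635}}{635} - \frac{483}{11521} = - \frac{483}{11521} + \frac{4 \sqrt{635}}{635}$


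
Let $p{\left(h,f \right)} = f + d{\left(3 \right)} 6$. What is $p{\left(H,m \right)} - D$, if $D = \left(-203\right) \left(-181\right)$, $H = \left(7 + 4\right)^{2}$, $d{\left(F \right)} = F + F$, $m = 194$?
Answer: $-36513$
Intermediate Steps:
$d{\left(F \right)} = 2 F$
$H = 121$ ($H = 11^{2} = 121$)
$p{\left(h,f \right)} = 36 + f$ ($p{\left(h,f \right)} = f + 2 \cdot 3 \cdot 6 = f + 6 \cdot 6 = f + 36 = 36 + f$)
$D = 36743$
$p{\left(H,m \right)} - D = \left(36 + 194\right) - 36743 = 230 - 36743 = -36513$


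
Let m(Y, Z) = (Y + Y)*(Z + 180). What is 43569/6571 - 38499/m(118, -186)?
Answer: 104890211/3101512 ≈ 33.819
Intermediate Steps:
m(Y, Z) = 2*Y*(180 + Z) (m(Y, Z) = (2*Y)*(180 + Z) = 2*Y*(180 + Z))
43569/6571 - 38499/m(118, -186) = 43569/6571 - 38499*1/(236*(180 - 186)) = 43569*(1/6571) - 38499/(2*118*(-6)) = 43569/6571 - 38499/(-1416) = 43569/6571 - 38499*(-1/1416) = 43569/6571 + 12833/472 = 104890211/3101512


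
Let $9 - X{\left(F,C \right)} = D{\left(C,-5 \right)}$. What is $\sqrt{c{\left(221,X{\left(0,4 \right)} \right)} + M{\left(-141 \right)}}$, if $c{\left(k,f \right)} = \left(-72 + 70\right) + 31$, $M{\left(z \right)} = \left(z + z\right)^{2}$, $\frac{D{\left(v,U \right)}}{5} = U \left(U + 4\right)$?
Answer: $\sqrt{79553} \approx 282.05$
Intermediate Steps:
$D{\left(v,U \right)} = 5 U \left(4 + U\right)$ ($D{\left(v,U \right)} = 5 U \left(U + 4\right) = 5 U \left(4 + U\right)$)
$X{\left(F,C \right)} = -16$ ($X{\left(F,C \right)} = 9 - 5 \left(-5\right) \left(4 - 5\right) = 9 - 5 \left(-5\right) \left(-1\right) = 9 - 25 = -16$)
$M{\left(z \right)} = 4 z^{2}$ ($M{\left(z \right)} = \left(2 z\right)^{2} = 4 z^{2}$)
$c{\left(k,f \right)} = 29$ ($c{\left(k,f \right)} = -2 + 31 = 29$)
$\sqrt{c{\left(221,X{\left(0,4 \right)} \right)} + M{\left(-141 \right)}} = \sqrt{29 + 4 \left(-141\right)^{2}} = \sqrt{29 + 4 \cdot 19881} = \sqrt{29 + 79524} = \sqrt{79553}$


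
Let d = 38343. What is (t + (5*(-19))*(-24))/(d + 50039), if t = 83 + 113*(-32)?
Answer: -179/12626 ≈ -0.014177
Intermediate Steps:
t = -3533 (t = 83 - 3616 = -3533)
(t + (5*(-19))*(-24))/(d + 50039) = (-3533 + (5*(-19))*(-24))/(38343 + 50039) = (-3533 - 95*(-24))/88382 = (-3533 + 2280)*(1/88382) = -1253*1/88382 = -179/12626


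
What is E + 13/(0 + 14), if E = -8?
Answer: -99/14 ≈ -7.0714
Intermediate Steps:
E + 13/(0 + 14) = -8 + 13/(0 + 14) = -8 + 13/14 = -99/14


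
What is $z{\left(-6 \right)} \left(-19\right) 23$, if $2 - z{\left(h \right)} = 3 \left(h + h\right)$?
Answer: $-16606$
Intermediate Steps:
$z{\left(h \right)} = 2 - 6 h$ ($z{\left(h \right)} = 2 - 3 \left(h + h\right) = 2 - 3 \cdot 2 h = 2 - 6 h$)
$z{\left(-6 \right)} \left(-19\right) 23 = \left(2 - -36\right) \left(-19\right) 23 = \left(2 + 36\right) \left(-19\right) 23 = 38 \left(-19\right) 23 = \left(-722\right) 23 = -16606$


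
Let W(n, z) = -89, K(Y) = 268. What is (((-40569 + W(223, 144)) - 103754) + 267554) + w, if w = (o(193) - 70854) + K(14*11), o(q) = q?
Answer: 52749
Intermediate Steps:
w = -70393 (w = (193 - 70854) + 268 = -70661 + 268 = -70393)
(((-40569 + W(223, 144)) - 103754) + 267554) + w = (((-40569 - 89) - 103754) + 267554) - 70393 = ((-40658 - 103754) + 267554) - 70393 = (-144412 + 267554) - 70393 = 123142 - 70393 = 52749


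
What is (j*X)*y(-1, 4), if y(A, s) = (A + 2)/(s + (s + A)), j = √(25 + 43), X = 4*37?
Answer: 296*√17/7 ≈ 174.35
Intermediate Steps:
X = 148
j = 2*√17 (j = √68 = 2*√17 ≈ 8.2462)
y(A, s) = (2 + A)/(A + 2*s) (y(A, s) = (2 + A)/(s + (A + s)) = (2 + A)/(A + 2*s))
(j*X)*y(-1, 4) = ((2*√17)*148)*((2 - 1)/(-1 + 2*4)) = (296*√17)*(1/(-1 + 8)) = (296*√17)*(1/7) = (296*√17)*((⅐)*1) = (296*√17)*(⅐) = 296*√17/7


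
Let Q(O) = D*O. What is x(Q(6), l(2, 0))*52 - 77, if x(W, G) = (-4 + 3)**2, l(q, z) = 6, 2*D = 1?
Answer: -25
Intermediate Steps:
D = 1/2 (D = (1/2)*1 = 1/2 ≈ 0.50000)
Q(O) = O/2
x(W, G) = 1 (x(W, G) = (-1)**2 = 1)
x(Q(6), l(2, 0))*52 - 77 = 1*52 - 77 = 52 - 77 = -25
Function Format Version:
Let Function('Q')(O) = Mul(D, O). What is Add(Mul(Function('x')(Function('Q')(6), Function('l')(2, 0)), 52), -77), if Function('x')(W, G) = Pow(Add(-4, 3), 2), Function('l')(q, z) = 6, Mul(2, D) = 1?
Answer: -25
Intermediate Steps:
D = Rational(1, 2) (D = Mul(Rational(1, 2), 1) = Rational(1, 2) ≈ 0.50000)
Function('Q')(O) = Mul(Rational(1, 2), O)
Function('x')(W, G) = 1 (Function('x')(W, G) = Pow(-1, 2) = 1)
Add(Mul(Function('x')(Function('Q')(6), Function('l')(2, 0)), 52), -77) = Add(Mul(1, 52), -77) = Add(52, -77) = -25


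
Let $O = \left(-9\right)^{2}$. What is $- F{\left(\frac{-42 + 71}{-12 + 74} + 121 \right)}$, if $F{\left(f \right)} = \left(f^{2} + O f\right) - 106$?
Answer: $- \frac{94129179}{3844} \approx -24487.0$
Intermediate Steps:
$O = 81$
$F{\left(f \right)} = -106 + f^{2} + 81 f$ ($F{\left(f \right)} = \left(f^{2} + 81 f\right) - 106 = -106 + f^{2} + 81 f$)
$- F{\left(\frac{-42 + 71}{-12 + 74} + 121 \right)} = - (-106 + \left(\frac{-42 + 71}{-12 + 74} + 121\right)^{2} + 81 \left(\frac{-42 + 71}{-12 + 74} + 121\right)) = - (-106 + \left(\frac{29}{62} + 121\right)^{2} + 81 \left(\frac{29}{62} + 121\right)) = - (-106 + \left(\frac{7531}{62}\right)^{2} + 81 \cdot \frac{7531}{62}) = - (-106 + \frac{56715961}{3844} + \frac{610011}{62}) = \left(-1\right) \frac{94129179}{3844} = - \frac{94129179}{3844}$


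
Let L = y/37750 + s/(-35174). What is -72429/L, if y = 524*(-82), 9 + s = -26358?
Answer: 48086283068250/258001091 ≈ 1.8638e+5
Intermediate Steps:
s = -26367 (s = -9 - 26358 = -26367)
y = -42968
L = -258001091/663909250 (L = -42968/37750 - 26367/(-35174) = -42968*1/37750 - 26367*(-1/35174) = -21484/18875 + 26367/35174 = -258001091/663909250 ≈ -0.38861)
-72429/L = -72429/(-258001091/663909250) = -72429*(-663909250/258001091) = 48086283068250/258001091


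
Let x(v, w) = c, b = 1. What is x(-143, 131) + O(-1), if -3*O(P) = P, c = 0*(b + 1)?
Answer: ⅓ ≈ 0.33333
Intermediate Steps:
c = 0 (c = 0*(1 + 1) = 0*2 = 0)
O(P) = -P/3
x(v, w) = 0
x(-143, 131) + O(-1) = 0 - ⅓*(-1) = 0 + ⅓ = ⅓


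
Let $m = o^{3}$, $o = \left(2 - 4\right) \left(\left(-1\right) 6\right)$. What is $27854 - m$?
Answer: $26126$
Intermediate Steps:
$o = 12$ ($o = \left(-2\right) \left(-6\right) = 12$)
$m = 1728$ ($m = 12^{3} = 1728$)
$27854 - m = 27854 - 1728 = 26126$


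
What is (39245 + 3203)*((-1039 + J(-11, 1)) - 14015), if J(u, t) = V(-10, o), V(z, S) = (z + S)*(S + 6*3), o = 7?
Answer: -642195792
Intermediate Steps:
V(z, S) = (18 + S)*(S + z) (V(z, S) = (S + z)*(S + 18) = (S + z)*(18 + S) = (18 + S)*(S + z))
J(u, t) = -75 (J(u, t) = 7**2 + 18*7 + 18*(-10) + 7*(-10) = 49 + 126 - 180 - 70 = -75)
(39245 + 3203)*((-1039 + J(-11, 1)) - 14015) = (39245 + 3203)*((-1039 - 75) - 14015) = 42448*(-1114 - 14015) = 42448*(-15129) = -642195792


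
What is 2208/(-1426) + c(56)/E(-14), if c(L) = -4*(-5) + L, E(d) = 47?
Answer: 100/1457 ≈ 0.068634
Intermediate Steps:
c(L) = 20 + L
2208/(-1426) + c(56)/E(-14) = 2208/(-1426) + (20 + 56)/47 = 2208*(-1/1426) + 76*(1/47) = -48/31 + 76/47 = 100/1457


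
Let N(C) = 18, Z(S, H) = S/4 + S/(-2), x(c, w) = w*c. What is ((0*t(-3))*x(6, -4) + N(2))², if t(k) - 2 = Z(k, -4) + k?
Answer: 324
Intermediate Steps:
x(c, w) = c*w
Z(S, H) = -S/4 (Z(S, H) = S*(¼) + S*(-½) = S/4 - S/2 = -S/4)
t(k) = 2 + 3*k/4 (t(k) = 2 + (-k/4 + k) = 2 + 3*k/4)
((0*t(-3))*x(6, -4) + N(2))² = ((0*(2 + (¾)*(-3)))*(6*(-4)) + 18)² = ((0*(2 - 9/4))*(-24) + 18)² = ((0*(-¼))*(-24) + 18)² = (0*(-24) + 18)² = (0 + 18)² = 18² = 324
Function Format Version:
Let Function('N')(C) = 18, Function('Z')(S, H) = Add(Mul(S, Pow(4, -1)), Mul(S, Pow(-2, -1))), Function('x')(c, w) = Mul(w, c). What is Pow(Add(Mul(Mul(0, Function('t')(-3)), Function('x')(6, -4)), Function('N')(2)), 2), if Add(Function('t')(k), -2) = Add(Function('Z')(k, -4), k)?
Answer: 324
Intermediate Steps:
Function('x')(c, w) = Mul(c, w)
Function('Z')(S, H) = Mul(Rational(-1, 4), S) (Function('Z')(S, H) = Add(Mul(S, Rational(1, 4)), Mul(S, Rational(-1, 2))) = Add(Mul(Rational(1, 4), S), Mul(Rational(-1, 2), S)) = Mul(Rational(-1, 4), S))
Function('t')(k) = Add(2, Mul(Rational(3, 4), k)) (Function('t')(k) = Add(2, Add(Mul(Rational(-1, 4), k), k)) = Add(2, Mul(Rational(3, 4), k)))
Pow(Add(Mul(Mul(0, Function('t')(-3)), Function('x')(6, -4)), Function('N')(2)), 2) = Pow(Add(Mul(Mul(0, Add(2, Mul(Rational(3, 4), -3))), Mul(6, -4)), 18), 2) = Pow(Add(Mul(Mul(0, Add(2, Rational(-9, 4))), -24), 18), 2) = Pow(Add(Mul(Mul(0, Rational(-1, 4)), -24), 18), 2) = Pow(Add(Mul(0, -24), 18), 2) = Pow(Add(0, 18), 2) = Pow(18, 2) = 324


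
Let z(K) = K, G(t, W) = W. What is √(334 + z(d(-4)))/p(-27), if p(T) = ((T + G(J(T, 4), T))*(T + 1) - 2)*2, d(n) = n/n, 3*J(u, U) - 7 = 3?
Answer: √335/2804 ≈ 0.0065275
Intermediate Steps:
J(u, U) = 10/3 (J(u, U) = 7/3 + (⅓)*3 = 7/3 + 1 = 10/3)
d(n) = 1
p(T) = -4 + 4*T*(1 + T) (p(T) = ((T + T)*(T + 1) - 2)*2 = ((2*T)*(1 + T) - 2)*2 = (2*T*(1 + T) - 2)*2 = (-2 + 2*T*(1 + T))*2 = -4 + 4*T*(1 + T))
√(334 + z(d(-4)))/p(-27) = √(334 + 1)/(-4 + 4*(-27) + 4*(-27)²) = √335/(-4 - 108 + 4*729) = √335/(-4 - 108 + 2916) = √335/2804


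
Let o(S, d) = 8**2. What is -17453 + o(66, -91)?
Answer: -17389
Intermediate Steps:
o(S, d) = 64
-17453 + o(66, -91) = -17453 + 64 = -17389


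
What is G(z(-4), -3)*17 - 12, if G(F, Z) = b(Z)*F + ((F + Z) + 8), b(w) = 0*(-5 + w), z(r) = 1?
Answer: 90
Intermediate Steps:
b(w) = 0
G(F, Z) = 8 + F + Z (G(F, Z) = 0*F + ((F + Z) + 8) = 0 + (8 + F + Z) = 8 + F + Z)
G(z(-4), -3)*17 - 12 = (8 + 1 - 3)*17 - 12 = 6*17 - 12 = 102 - 12 = 90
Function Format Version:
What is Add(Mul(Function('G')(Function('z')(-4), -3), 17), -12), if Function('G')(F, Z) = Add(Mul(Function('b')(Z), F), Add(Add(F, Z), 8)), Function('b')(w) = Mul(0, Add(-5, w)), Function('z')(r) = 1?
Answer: 90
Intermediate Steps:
Function('b')(w) = 0
Function('G')(F, Z) = Add(8, F, Z) (Function('G')(F, Z) = Add(Mul(0, F), Add(Add(F, Z), 8)) = Add(0, Add(8, F, Z)) = Add(8, F, Z))
Add(Mul(Function('G')(Function('z')(-4), -3), 17), -12) = Add(Mul(Add(8, 1, -3), 17), -12) = Add(Mul(6, 17), -12) = Add(102, -12) = 90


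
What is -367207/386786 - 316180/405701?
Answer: -271270244587/156919466986 ≈ -1.7287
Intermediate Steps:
-367207/386786 - 316180/405701 = -271270244587/156919466986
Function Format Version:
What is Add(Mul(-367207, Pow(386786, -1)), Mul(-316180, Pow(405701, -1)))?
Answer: Rational(-271270244587, 156919466986) ≈ -1.7287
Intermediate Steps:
Add(Mul(-367207, Pow(386786, -1)), Mul(-316180, Pow(405701, -1))) = Add(Mul(-367207, Rational(1, 386786)), Mul(-316180, Rational(1, 405701))) = Add(Rational(-367207, 386786), Rational(-316180, 405701)) = Rational(-271270244587, 156919466986)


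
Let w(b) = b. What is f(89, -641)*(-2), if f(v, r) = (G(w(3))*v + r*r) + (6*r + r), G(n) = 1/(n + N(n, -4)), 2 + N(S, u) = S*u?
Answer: -8940490/11 ≈ -8.1277e+5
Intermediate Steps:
N(S, u) = -2 + S*u
G(n) = 1/(-2 - 3*n) (G(n) = 1/(n + (-2 + n*(-4))) = 1/(n + (-2 - 4*n)) = 1/(-2 - 3*n))
f(v, r) = r² + 7*r - v/11 (f(v, r) = (v/(-2 - 3*3) + r*r) + (6*r + r) = (v/(-2 - 9) + r²) + 7*r = (v/(-11) + r²) + 7*r = (-v/11 + r²) + 7*r = (r² - v/11) + 7*r = r² + 7*r - v/11)
f(89, -641)*(-2) = ((-641)² + 7*(-641) - 1/11*89)*(-2) = (410881 - 4487 - 89/11)*(-2) = (4470245/11)*(-2) = -8940490/11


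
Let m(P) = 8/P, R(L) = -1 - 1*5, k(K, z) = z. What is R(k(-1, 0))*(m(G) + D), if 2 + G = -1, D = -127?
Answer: 778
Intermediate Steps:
R(L) = -6 (R(L) = -1 - 5 = -6)
G = -3 (G = -2 - 1 = -3)
R(k(-1, 0))*(m(G) + D) = -6*(8/(-3) - 127) = -6*(8*(-1/3) - 127) = -6*(-8/3 - 127) = -6*(-389/3) = 778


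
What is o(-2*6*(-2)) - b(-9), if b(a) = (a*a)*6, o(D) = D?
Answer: -462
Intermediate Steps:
b(a) = 6*a**2 (b(a) = a**2*6 = 6*a**2)
o(-2*6*(-2)) - b(-9) = -2*6*(-2) - 6*(-9)**2 = -12*(-2) - 6*81 = 24 - 1*486 = 24 - 486 = -462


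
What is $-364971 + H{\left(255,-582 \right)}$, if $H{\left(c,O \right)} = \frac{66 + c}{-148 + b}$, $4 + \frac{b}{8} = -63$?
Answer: $- \frac{83213495}{228} \approx -3.6497 \cdot 10^{5}$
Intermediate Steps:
$b = -536$ ($b = -32 + 8 \left(-63\right) = -32 - 504 = -536$)
$H{\left(c,O \right)} = - \frac{11}{114} - \frac{c}{684}$ ($H{\left(c,O \right)} = \frac{66 + c}{-148 - 536} = \frac{66 + c}{-684} = \left(66 + c\right) \left(- \frac{1}{684}\right) = - \frac{11}{114} - \frac{c}{684}$)
$-364971 + H{\left(255,-582 \right)} = -364971 - \frac{107}{228} = - \frac{83213495}{228}$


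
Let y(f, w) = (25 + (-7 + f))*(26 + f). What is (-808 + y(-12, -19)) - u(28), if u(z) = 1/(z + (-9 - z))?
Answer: -6515/9 ≈ -723.89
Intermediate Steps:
y(f, w) = (18 + f)*(26 + f)
u(z) = -1/9 (u(z) = 1/(-9) = -1/9)
(-808 + y(-12, -19)) - u(28) = (-808 + (468 + (-12)**2 + 44*(-12))) - 1*(-1/9) = (-808 + (468 + 144 - 528)) + 1/9 = (-808 + 84) + 1/9 = -724 + 1/9 = -6515/9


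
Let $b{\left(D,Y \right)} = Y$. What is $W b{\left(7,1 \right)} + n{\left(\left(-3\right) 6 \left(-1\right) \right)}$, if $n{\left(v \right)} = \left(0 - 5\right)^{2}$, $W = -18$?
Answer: $7$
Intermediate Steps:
$n{\left(v \right)} = 25$ ($n{\left(v \right)} = \left(-5\right)^{2} = 25$)
$W b{\left(7,1 \right)} + n{\left(\left(-3\right) 6 \left(-1\right) \right)} = \left(-18\right) 1 + 25 = -18 + 25 = 7$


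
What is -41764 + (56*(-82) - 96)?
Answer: -46452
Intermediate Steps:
-41764 + (56*(-82) - 96) = -41764 + (-4592 - 96) = -41764 - 4688 = -46452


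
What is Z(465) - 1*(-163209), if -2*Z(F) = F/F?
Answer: 326417/2 ≈ 1.6321e+5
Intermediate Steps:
Z(F) = -1/2 (Z(F) = -F/(2*F) = -1/2*1 = -1/2)
Z(465) - 1*(-163209) = -1/2 - 1*(-163209) = -1/2 + 163209 = 326417/2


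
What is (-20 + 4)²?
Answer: 256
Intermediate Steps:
(-20 + 4)² = (-16)² = 256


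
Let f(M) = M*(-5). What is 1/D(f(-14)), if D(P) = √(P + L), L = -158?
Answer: -I*√22/44 ≈ -0.1066*I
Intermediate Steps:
f(M) = -5*M
D(P) = √(-158 + P) (D(P) = √(P - 158) = √(-158 + P))
1/D(f(-14)) = 1/(√(-158 - 5*(-14))) = 1/(√(-158 + 70)) = 1/(√(-88)) = 1/(2*I*√22) = -I*√22/44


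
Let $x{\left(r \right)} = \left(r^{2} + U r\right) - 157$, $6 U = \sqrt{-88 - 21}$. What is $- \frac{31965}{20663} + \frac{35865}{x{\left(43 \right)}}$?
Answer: $\frac{8367943782003}{426751471927} - \frac{1850634 i \sqrt{109}}{20652929} \approx 19.608 - 0.93552 i$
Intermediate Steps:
$U = \frac{i \sqrt{109}}{6}$ ($U = \frac{\sqrt{-88 - 21}}{6} = \frac{\sqrt{-109}}{6} = \frac{i \sqrt{109}}{6} \approx 1.7401 i$)
$x{\left(r \right)} = -157 + r^{2} + \frac{i r \sqrt{109}}{6}$ ($x{\left(r \right)} = \left(r^{2} + \frac{i \sqrt{109}}{6} r\right) - 157 = \left(r^{2} + \frac{i r \sqrt{109}}{6}\right) - 157 = -157 + r^{2} + \frac{i r \sqrt{109}}{6}$)
$- \frac{31965}{20663} + \frac{35865}{x{\left(43 \right)}} = - \frac{31965}{20663} + \frac{35865}{-157 + 43^{2} + \frac{1}{6} i 43 \sqrt{109}} = \left(-31965\right) \frac{1}{20663} + \frac{35865}{-157 + 1849 + \frac{43 i \sqrt{109}}{6}} = - \frac{31965}{20663} + \frac{35865}{1692 + \frac{43 i \sqrt{109}}{6}}$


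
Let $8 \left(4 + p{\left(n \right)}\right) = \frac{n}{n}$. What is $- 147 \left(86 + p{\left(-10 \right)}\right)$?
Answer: $- \frac{96579}{8} \approx -12072.0$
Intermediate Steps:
$p{\left(n \right)} = - \frac{31}{8}$ ($p{\left(n \right)} = -4 + \frac{n \frac{1}{n}}{8} = -4 + \frac{1}{8} \cdot 1 = -4 + \frac{1}{8} = - \frac{31}{8}$)
$- 147 \left(86 + p{\left(-10 \right)}\right) = - 147 \left(86 - \frac{31}{8}\right) = \left(-147\right) \frac{657}{8} = - \frac{96579}{8}$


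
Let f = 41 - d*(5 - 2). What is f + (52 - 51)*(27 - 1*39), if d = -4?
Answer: 41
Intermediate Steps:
f = 53 (f = 41 - (-4)*(5 - 2) = 41 - (-4)*3 = 41 - 1*(-12) = 41 + 12 = 53)
f + (52 - 51)*(27 - 1*39) = 53 + (52 - 51)*(27 - 1*39) = 53 + 1*(27 - 39) = 53 + 1*(-12) = 53 - 12 = 41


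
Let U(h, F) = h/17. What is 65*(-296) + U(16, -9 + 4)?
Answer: -327064/17 ≈ -19239.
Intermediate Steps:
U(h, F) = h/17 (U(h, F) = h*(1/17) = h/17)
65*(-296) + U(16, -9 + 4) = 65*(-296) + (1/17)*16 = -19240 + 16/17 = -327064/17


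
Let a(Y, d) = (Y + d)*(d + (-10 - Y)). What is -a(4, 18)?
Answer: -88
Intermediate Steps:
a(Y, d) = (Y + d)*(-10 + d - Y)
-a(4, 18) = -(18² - 1*4² - 10*4 - 10*18) = -(324 - 1*16 - 40 - 180) = -(324 - 16 - 40 - 180) = -1*88 = -88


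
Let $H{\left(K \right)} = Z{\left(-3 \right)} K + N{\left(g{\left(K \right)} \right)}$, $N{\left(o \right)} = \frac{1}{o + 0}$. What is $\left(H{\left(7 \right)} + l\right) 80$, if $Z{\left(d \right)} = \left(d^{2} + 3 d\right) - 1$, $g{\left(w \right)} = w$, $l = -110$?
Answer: $- \frac{65440}{7} \approx -9348.6$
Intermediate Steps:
$Z{\left(d \right)} = -1 + d^{2} + 3 d$
$N{\left(o \right)} = \frac{1}{o}$
$H{\left(K \right)} = \frac{1}{K} - K$ ($H{\left(K \right)} = \left(-1 + \left(-3\right)^{2} + 3 \left(-3\right)\right) K + \frac{1}{K} = \left(-1 + 9 - 9\right) K + \frac{1}{K} = - K + \frac{1}{K} = \frac{1}{K} - K$)
$\left(H{\left(7 \right)} + l\right) 80 = \left(\left(\frac{1}{7} - 7\right) - 110\right) 80 = \left(- \frac{48}{7} - 110\right) 80 = \left(- \frac{818}{7}\right) 80 = - \frac{65440}{7}$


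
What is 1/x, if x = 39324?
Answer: 1/39324 ≈ 2.5430e-5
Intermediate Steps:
1/x = 1/39324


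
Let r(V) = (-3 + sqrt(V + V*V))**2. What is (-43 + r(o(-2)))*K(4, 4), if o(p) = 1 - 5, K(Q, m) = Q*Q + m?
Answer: -440 - 240*sqrt(3) ≈ -855.69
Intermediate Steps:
K(Q, m) = m + Q**2 (K(Q, m) = Q**2 + m = m + Q**2)
o(p) = -4
r(V) = (-3 + sqrt(V + V**2))**2
(-43 + r(o(-2)))*K(4, 4) = (-43 + (-3 + sqrt(-4*(1 - 4)))**2)*(4 + 4**2) = (-43 + (-3 + sqrt(-4*(-3)))**2)*(4 + 16) = (-43 + (-3 + sqrt(12))**2)*20 = (-43 + (-3 + 2*sqrt(3))**2)*20 = -860 + 20*(-3 + 2*sqrt(3))**2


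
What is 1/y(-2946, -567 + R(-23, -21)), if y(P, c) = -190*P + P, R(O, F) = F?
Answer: 1/556794 ≈ 1.7960e-6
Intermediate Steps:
y(P, c) = -189*P
1/y(-2946, -567 + R(-23, -21)) = 1/(-189*(-2946)) = 1/556794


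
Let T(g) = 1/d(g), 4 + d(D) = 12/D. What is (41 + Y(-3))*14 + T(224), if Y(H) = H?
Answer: 117516/221 ≈ 531.75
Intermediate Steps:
d(D) = -4 + 12/D
T(g) = 1/(-4 + 12/g)
(41 + Y(-3))*14 + T(224) = (41 - 3)*14 - 1*224/(-12 + 4*224) = 38*14 - 1*224/(-12 + 896) = 532 - 1*224/884 = 532 - 1*224*1/884 = 532 - 56/221 = 117516/221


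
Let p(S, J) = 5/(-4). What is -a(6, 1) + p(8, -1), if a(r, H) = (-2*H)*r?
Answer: 43/4 ≈ 10.750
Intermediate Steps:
a(r, H) = -2*H*r
p(S, J) = -5/4 (p(S, J) = 5*(-1/4) = -5/4)
-a(6, 1) + p(8, -1) = -(-2)*6 - 5/4 = -1*(-12) - 5/4 = 12 - 5/4 = 43/4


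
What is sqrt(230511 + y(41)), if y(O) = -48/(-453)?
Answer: sqrt(5255883727)/151 ≈ 480.12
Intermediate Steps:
y(O) = 16/151 (y(O) = -48*(-1/453) = 16/151)
sqrt(230511 + y(41)) = sqrt(230511 + 16/151) = sqrt(34807177/151) = sqrt(5255883727)/151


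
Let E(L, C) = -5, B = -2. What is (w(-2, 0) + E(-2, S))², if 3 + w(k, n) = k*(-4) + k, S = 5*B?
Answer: 4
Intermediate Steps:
S = -10 (S = 5*(-2) = -10)
w(k, n) = -3 - 3*k (w(k, n) = -3 + (k*(-4) + k) = -3 + (-4*k + k) = -3 - 3*k)
(w(-2, 0) + E(-2, S))² = ((-3 - 3*(-2)) - 5)² = ((-3 + 6) - 5)² = (3 - 5)² = (-2)² = 4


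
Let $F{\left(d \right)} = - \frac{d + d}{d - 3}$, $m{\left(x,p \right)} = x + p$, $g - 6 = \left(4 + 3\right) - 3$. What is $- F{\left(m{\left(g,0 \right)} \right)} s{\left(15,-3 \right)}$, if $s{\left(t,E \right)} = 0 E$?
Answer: $0$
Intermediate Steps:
$g = 10$ ($g = 6 + \left(\left(4 + 3\right) - 3\right) = 6 + \left(7 - 3\right) = 6 + 4 = 10$)
$s{\left(t,E \right)} = 0$
$m{\left(x,p \right)} = p + x$
$F{\left(d \right)} = - \frac{2 d}{-3 + d}$
$- F{\left(m{\left(g,0 \right)} \right)} s{\left(15,-3 \right)} = - - \frac{2 \left(0 + 10\right)}{-3 + \left(0 + 10\right)} 0 = - \left(-2\right) 10 \frac{1}{-3 + 10} \cdot 0 = - \left(-2\right) 10 \cdot \frac{1}{7} \cdot 0 = - \frac{\left(-20\right) 0}{7} = \left(-1\right) 0 = 0$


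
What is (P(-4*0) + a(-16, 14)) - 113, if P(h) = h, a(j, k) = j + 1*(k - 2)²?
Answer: 15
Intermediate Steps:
a(j, k) = j + (-2 + k)² (a(j, k) = j + 1*(-2 + k)² = j + (-2 + k)²)
(P(-4*0) + a(-16, 14)) - 113 = (-4*0 + (-16 + (-2 + 14)²)) - 113 = (0 + (-16 + 12²)) - 113 = (0 + (-16 + 144)) - 113 = (0 + 128) - 113 = 128 - 113 = 15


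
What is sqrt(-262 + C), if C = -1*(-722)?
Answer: 2*sqrt(115) ≈ 21.448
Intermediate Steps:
C = 722
sqrt(-262 + C) = sqrt(-262 + 722) = sqrt(460) = 2*sqrt(115)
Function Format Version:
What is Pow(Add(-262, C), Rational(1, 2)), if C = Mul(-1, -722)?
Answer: Mul(2, Pow(115, Rational(1, 2))) ≈ 21.448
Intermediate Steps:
C = 722
Pow(Add(-262, C), Rational(1, 2)) = Pow(Add(-262, 722), Rational(1, 2)) = Pow(460, Rational(1, 2)) = Mul(2, Pow(115, Rational(1, 2)))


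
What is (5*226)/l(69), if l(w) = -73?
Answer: -1130/73 ≈ -15.479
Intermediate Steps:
(5*226)/l(69) = (5*226)/(-73) = 1130*(-1/73) = -1130/73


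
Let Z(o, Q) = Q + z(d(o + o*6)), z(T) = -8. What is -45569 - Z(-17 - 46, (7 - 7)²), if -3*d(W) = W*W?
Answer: -45561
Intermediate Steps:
d(W) = -W²/3 (d(W) = -W*W/3 = -W²/3)
Z(o, Q) = -8 + Q (Z(o, Q) = Q - 8 = -8 + Q)
-45569 - Z(-17 - 46, (7 - 7)²) = -45569 - (-8 + (7 - 7)²) = -45569 - (-8 + 0²) = -45569 - (-8 + 0) = -45569 - 1*(-8) = -45569 + 8 = -45561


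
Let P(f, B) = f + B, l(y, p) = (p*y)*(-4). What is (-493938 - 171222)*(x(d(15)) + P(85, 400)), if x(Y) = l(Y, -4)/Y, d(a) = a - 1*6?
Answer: -333245160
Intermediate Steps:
l(y, p) = -4*p*y
d(a) = -6 + a (d(a) = a - 6 = -6 + a)
P(f, B) = B + f
x(Y) = 16 (x(Y) = (-4*(-4)*Y)/Y = (16*Y)/Y = 16)
(-493938 - 171222)*(x(d(15)) + P(85, 400)) = (-493938 - 171222)*(16 + (400 + 85)) = -665160*(16 + 485) = -665160*501 = -333245160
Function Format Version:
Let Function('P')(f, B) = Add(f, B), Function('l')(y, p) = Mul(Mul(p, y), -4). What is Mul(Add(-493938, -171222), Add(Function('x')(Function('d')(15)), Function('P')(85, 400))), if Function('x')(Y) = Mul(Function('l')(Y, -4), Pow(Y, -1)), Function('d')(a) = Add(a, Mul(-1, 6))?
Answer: -333245160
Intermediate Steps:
Function('l')(y, p) = Mul(-4, p, y)
Function('d')(a) = Add(-6, a) (Function('d')(a) = Add(a, -6) = Add(-6, a))
Function('P')(f, B) = Add(B, f)
Function('x')(Y) = 16 (Function('x')(Y) = Mul(Mul(-4, -4, Y), Pow(Y, -1)) = Mul(Mul(16, Y), Pow(Y, -1)) = 16)
Mul(Add(-493938, -171222), Add(Function('x')(Function('d')(15)), Function('P')(85, 400))) = Mul(Add(-493938, -171222), Add(16, Add(400, 85))) = Mul(-665160, Add(16, 485)) = Mul(-665160, 501) = -333245160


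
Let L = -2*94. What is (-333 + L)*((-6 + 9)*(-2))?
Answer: 3126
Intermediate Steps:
L = -188
(-333 + L)*((-6 + 9)*(-2)) = (-333 - 188)*((-6 + 9)*(-2)) = -1563*(-2) = -521*(-6) = 3126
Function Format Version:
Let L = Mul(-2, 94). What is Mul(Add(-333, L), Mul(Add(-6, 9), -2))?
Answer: 3126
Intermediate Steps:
L = -188
Mul(Add(-333, L), Mul(Add(-6, 9), -2)) = Mul(Add(-333, -188), Mul(Add(-6, 9), -2)) = Mul(-521, Mul(3, -2)) = Mul(-521, -6) = 3126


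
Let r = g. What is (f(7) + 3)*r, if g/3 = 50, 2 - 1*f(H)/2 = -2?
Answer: 1650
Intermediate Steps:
f(H) = 8 (f(H) = 4 - 2*(-2) = 4 + 4 = 8)
g = 150 (g = 3*50 = 150)
r = 150
(f(7) + 3)*r = (8 + 3)*150 = 11*150 = 1650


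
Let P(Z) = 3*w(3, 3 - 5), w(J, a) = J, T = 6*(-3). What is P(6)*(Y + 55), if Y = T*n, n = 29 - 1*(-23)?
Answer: -7929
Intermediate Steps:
T = -18
n = 52 (n = 29 + 23 = 52)
P(Z) = 9 (P(Z) = 3*3 = 9)
Y = -936 (Y = -18*52 = -936)
P(6)*(Y + 55) = 9*(-936 + 55) = 9*(-881) = -7929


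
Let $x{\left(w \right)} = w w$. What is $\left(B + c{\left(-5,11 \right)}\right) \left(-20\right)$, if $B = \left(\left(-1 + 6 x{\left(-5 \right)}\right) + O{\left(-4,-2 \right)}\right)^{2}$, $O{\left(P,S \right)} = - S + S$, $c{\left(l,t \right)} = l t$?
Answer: $-442920$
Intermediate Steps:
$x{\left(w \right)} = w^{2}$
$O{\left(P,S \right)} = 0$
$B = 22201$ ($B = \left(\left(-1 + 6 \left(-5\right)^{2}\right) + 0\right)^{2} = \left(\left(-1 + 6 \cdot 25\right) + 0\right)^{2} = \left(\left(-1 + 150\right) + 0\right)^{2} = \left(149 + 0\right)^{2} = 149^{2} = 22201$)
$\left(B + c{\left(-5,11 \right)}\right) \left(-20\right) = \left(22201 - 55\right) \left(-20\right) = 22146 \left(-20\right) = -442920$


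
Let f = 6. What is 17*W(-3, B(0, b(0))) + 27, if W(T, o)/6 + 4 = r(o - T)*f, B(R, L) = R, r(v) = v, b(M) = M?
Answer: 1455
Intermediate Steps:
W(T, o) = -24 - 36*T + 36*o (W(T, o) = -24 + 6*((o - T)*6) = -24 + 6*(-6*T + 6*o) = -24 + (-36*T + 36*o) = -24 - 36*T + 36*o)
17*W(-3, B(0, b(0))) + 27 = 17*(-24 - 36*(-3) + 36*0) + 27 = 17*(-24 + 108 + 0) + 27 = 17*84 + 27 = 1428 + 27 = 1455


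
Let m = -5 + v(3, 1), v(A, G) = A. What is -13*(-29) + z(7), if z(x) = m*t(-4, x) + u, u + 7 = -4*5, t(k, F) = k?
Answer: 358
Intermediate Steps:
u = -27 (u = -7 - 4*5 = -7 - 20 = -27)
m = -2 (m = -5 + 3 = -2)
z(x) = -19 (z(x) = -2*(-4) - 27 = 8 - 27 = -19)
-13*(-29) + z(7) = -13*(-29) - 19 = 377 - 19 = 358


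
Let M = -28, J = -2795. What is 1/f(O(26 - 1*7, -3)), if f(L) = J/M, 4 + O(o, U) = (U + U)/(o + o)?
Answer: 28/2795 ≈ 0.010018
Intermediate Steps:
O(o, U) = -4 + U/o (O(o, U) = -4 + (U + U)/(o + o) = -4 + (2*U)/((2*o)) = -4 + (2*U)*(1/(2*o)) = -4 + U/o)
f(L) = 2795/28 (f(L) = -2795/(-28) = -2795*(-1/28) = 2795/28)
1/f(O(26 - 1*7, -3)) = 1/(2795/28) = 28/2795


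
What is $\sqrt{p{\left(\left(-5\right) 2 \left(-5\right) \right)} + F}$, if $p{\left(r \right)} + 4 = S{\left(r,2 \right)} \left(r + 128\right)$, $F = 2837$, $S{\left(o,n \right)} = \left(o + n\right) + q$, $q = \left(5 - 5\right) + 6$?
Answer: $\sqrt{13157} \approx 114.7$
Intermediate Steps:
$q = 6$ ($q = 0 + 6 = 6$)
$S{\left(o,n \right)} = 6 + n + o$ ($S{\left(o,n \right)} = \left(o + n\right) + 6 = \left(n + o\right) + 6 = 6 + n + o$)
$p{\left(r \right)} = -4 + \left(8 + r\right) \left(128 + r\right)$ ($p{\left(r \right)} = -4 + \left(6 + 2 + r\right) \left(r + 128\right) = -4 + \left(8 + r\right) \left(128 + r\right)$)
$\sqrt{p{\left(\left(-5\right) 2 \left(-5\right) \right)} + F} = \sqrt{\left(1020 + \left(\left(-5\right) 2 \left(-5\right)\right)^{2} + 136 \left(-5\right) 2 \left(-5\right)\right) + 2837} = \sqrt{\left(1020 + \left(\left(-10\right) \left(-5\right)\right)^{2} + 136 \left(\left(-10\right) \left(-5\right)\right)\right) + 2837} = \sqrt{\left(1020 + 50^{2} + 136 \cdot 50\right) + 2837} = \sqrt{\left(1020 + 2500 + 6800\right) + 2837} = \sqrt{10320 + 2837} = \sqrt{13157}$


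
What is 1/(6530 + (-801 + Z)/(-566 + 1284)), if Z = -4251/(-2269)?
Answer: 814571/5318242021 ≈ 0.00015317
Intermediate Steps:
Z = 4251/2269 (Z = -4251*(-1/2269) = 4251/2269 ≈ 1.8735)
1/(6530 + (-801 + Z)/(-566 + 1284)) = 1/(6530 + (-801 + 4251/2269)/(-566 + 1284)) = 1/(6530 - 1813218/2269/718) = 1/(6530 - 1813218/2269*1/718) = 1/(6530 - 906609/814571) = 1/(5318242021/814571) = 814571/5318242021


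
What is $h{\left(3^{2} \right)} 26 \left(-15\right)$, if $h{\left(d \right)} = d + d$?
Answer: $-7020$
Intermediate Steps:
$h{\left(d \right)} = 2 d$
$h{\left(3^{2} \right)} 26 \left(-15\right) = 2 \cdot 3^{2} \cdot 26 \left(-15\right) = 2 \cdot 9 \cdot 26 \left(-15\right) = 18 \cdot 26 \left(-15\right) = 468 \left(-15\right) = -7020$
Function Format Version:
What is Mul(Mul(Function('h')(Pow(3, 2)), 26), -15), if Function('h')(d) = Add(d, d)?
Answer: -7020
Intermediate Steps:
Function('h')(d) = Mul(2, d)
Mul(Mul(Function('h')(Pow(3, 2)), 26), -15) = Mul(Mul(Mul(2, Pow(3, 2)), 26), -15) = Mul(Mul(Mul(2, 9), 26), -15) = Mul(Mul(18, 26), -15) = Mul(468, -15) = -7020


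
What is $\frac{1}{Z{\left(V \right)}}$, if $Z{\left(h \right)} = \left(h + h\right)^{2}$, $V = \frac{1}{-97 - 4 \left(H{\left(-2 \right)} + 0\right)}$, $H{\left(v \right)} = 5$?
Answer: $\frac{13689}{4} \approx 3422.3$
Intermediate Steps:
$V = - \frac{1}{117}$ ($V = \frac{1}{-97 - 4 \left(5 + 0\right)} = \frac{1}{-97 - 20} = \frac{1}{-117} = - \frac{1}{117} \approx -0.008547$)
$Z{\left(h \right)} = 4 h^{2}$ ($Z{\left(h \right)} = \left(2 h\right)^{2} = 4 h^{2}$)
$\frac{1}{Z{\left(V \right)}} = \frac{1}{4 \left(- \frac{1}{117}\right)^{2}} = \frac{1}{4 \cdot \frac{1}{13689}} = \frac{1}{\frac{4}{13689}} = \frac{13689}{4}$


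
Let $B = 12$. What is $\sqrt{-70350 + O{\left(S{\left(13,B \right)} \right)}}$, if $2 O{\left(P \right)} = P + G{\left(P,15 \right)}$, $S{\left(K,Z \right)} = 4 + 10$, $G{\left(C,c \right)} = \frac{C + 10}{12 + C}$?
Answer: $\frac{i \sqrt{11887889}}{13} \approx 265.22 i$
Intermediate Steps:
$G{\left(C,c \right)} = \frac{10 + C}{12 + C}$
$S{\left(K,Z \right)} = 14$
$O{\left(P \right)} = \frac{P}{2} + \frac{10 + P}{2 \left(12 + P\right)}$ ($O{\left(P \right)} = \frac{P + \frac{10 + P}{12 + P}}{2} = \frac{P}{2} + \frac{10 + P}{2 \left(12 + P\right)}$)
$\sqrt{-70350 + O{\left(S{\left(13,B \right)} \right)}} = \sqrt{-70350 + \frac{10 + 14 + 14 \left(12 + 14\right)}{2 \left(12 + 14\right)}} = \sqrt{-70350 + \frac{10 + 14 + 14 \cdot 26}{2 \cdot 26}} = \sqrt{-70350 + \frac{1}{2} \cdot \frac{1}{26} \left(10 + 14 + 364\right)} = \sqrt{-70350 + \frac{1}{2} \cdot \frac{1}{26} \cdot 388} = \sqrt{-70350 + \frac{97}{13}} = \sqrt{- \frac{914453}{13}} = \frac{i \sqrt{11887889}}{13}$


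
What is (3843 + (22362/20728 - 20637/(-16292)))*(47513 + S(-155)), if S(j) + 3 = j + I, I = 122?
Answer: 1926639506834463/10553143 ≈ 1.8257e+8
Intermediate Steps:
S(j) = 119 + j (S(j) = -3 + (j + 122) = -3 + (122 + j) = 119 + j)
(3843 + (22362/20728 - 20637/(-16292)))*(47513 + S(-155)) = (3843 + (22362/20728 - 20637/(-16292)))*(47513 + (119 - 155)) = (3843 + (22362*(1/20728) - 20637*(-1/16292)))*(47513 - 36) = (3843 + (11181/10364 + 20637/16292))*47477 = (3843 + 24752670/10553143)*47477 = (40580481219/10553143)*47477 = 1926639506834463/10553143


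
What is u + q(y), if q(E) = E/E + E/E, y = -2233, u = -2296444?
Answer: -2296442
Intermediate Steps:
q(E) = 2 (q(E) = 1 + 1 = 2)
u + q(y) = -2296444 + 2 = -2296442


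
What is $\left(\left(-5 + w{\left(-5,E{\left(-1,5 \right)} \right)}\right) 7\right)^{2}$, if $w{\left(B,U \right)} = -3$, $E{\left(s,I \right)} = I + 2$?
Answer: $3136$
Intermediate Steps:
$E{\left(s,I \right)} = 2 + I$
$\left(\left(-5 + w{\left(-5,E{\left(-1,5 \right)} \right)}\right) 7\right)^{2} = \left(\left(-5 - 3\right) 7\right)^{2} = \left(\left(-8\right) 7\right)^{2} = \left(-56\right)^{2} = 3136$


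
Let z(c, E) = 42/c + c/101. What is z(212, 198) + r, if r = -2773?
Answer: -29663145/10706 ≈ -2770.7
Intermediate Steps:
z(c, E) = 42/c + c/101 (z(c, E) = 42/c + c*(1/101) = 42/c + c/101)
z(212, 198) + r = (42/212 + (1/101)*212) - 2773 = (42*(1/212) + 212/101) - 2773 = (21/106 + 212/101) - 2773 = 24593/10706 - 2773 = -29663145/10706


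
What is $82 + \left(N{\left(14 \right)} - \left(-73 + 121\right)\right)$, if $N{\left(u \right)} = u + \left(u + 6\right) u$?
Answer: $328$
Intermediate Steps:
$N{\left(u \right)} = u + u \left(6 + u\right)$ ($N{\left(u \right)} = u + \left(6 + u\right) u = u + u \left(6 + u\right)$)
$82 + \left(N{\left(14 \right)} - \left(-73 + 121\right)\right) = 82 + \left(14 \left(7 + 14\right) - \left(-73 + 121\right)\right) = 82 + \left(14 \cdot 21 - 48\right) = 82 + \left(294 - 48\right) = 82 + 246 = 328$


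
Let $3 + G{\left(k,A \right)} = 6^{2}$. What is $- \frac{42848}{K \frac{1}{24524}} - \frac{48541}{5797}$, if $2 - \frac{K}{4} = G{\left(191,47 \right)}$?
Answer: $\frac{49125054915}{5797} \approx 8.4742 \cdot 10^{6}$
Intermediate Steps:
$G{\left(k,A \right)} = 33$ ($G{\left(k,A \right)} = -3 + 6^{2} = -3 + 36 = 33$)
$K = -124$ ($K = 8 - 132 = -124$)
$- \frac{42848}{K \frac{1}{24524}} - \frac{48541}{5797} = - \frac{42848}{\left(-124\right) \frac{1}{24524}} - \frac{48541}{5797} = - \frac{42848}{- \frac{31}{6131}} - \frac{48541}{5797} = \left(-42848\right) \left(- \frac{6131}{31}\right) - \frac{48541}{5797} = \frac{262701088}{31} - \frac{48541}{5797} = \frac{49125054915}{5797}$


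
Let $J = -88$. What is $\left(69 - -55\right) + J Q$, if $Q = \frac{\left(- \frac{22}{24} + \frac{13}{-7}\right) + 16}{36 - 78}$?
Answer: $\frac{66905}{441} \approx 151.71$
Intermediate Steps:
$Q = - \frac{1111}{3528}$ ($Q = \frac{\left(\left(-22\right) \frac{1}{24} + 13 \left(- \frac{1}{7}\right)\right) + 16}{-42} = \left(\left(- \frac{11}{12} - \frac{13}{7}\right) + 16\right) \left(- \frac{1}{42}\right) = \left(- \frac{233}{84} + 16\right) \left(- \frac{1}{42}\right) = \frac{1111}{84} \left(- \frac{1}{42}\right) = - \frac{1111}{3528} \approx -0.31491$)
$\left(69 - -55\right) + J Q = \left(69 - -55\right) - - \frac{12221}{441} = \left(69 + 55\right) + \frac{12221}{441} = 124 + \frac{12221}{441} = \frac{66905}{441}$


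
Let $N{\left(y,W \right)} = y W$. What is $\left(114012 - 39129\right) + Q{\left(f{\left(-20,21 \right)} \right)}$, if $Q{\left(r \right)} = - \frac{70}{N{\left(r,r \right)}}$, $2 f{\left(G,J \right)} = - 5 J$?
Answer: $\frac{23588137}{315} \approx 74883.0$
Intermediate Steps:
$f{\left(G,J \right)} = - \frac{5 J}{2}$ ($f{\left(G,J \right)} = \frac{\left(-5\right) J}{2} = - \frac{5 J}{2}$)
$N{\left(y,W \right)} = W y$
$Q{\left(r \right)} = - \frac{70}{r^{2}}$ ($Q{\left(r \right)} = - \frac{70}{r r} = - \frac{70}{r^{2}}$)
$\left(114012 - 39129\right) + Q{\left(f{\left(-20,21 \right)} \right)} = \left(114012 - 39129\right) - \frac{70}{\frac{11025}{4}} = 74883 - \frac{70}{\frac{11025}{4}} = 74883 - \frac{8}{315} = \frac{23588137}{315}$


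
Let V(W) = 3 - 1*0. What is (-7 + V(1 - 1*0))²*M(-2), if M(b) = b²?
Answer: 64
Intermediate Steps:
V(W) = 3 (V(W) = 3 + 0 = 3)
(-7 + V(1 - 1*0))²*M(-2) = (-7 + 3)²*(-2)² = (-4)²*4 = 16*4 = 64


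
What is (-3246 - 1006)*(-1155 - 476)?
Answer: 6935012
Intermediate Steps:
(-3246 - 1006)*(-1155 - 476) = -4252*(-1631) = 6935012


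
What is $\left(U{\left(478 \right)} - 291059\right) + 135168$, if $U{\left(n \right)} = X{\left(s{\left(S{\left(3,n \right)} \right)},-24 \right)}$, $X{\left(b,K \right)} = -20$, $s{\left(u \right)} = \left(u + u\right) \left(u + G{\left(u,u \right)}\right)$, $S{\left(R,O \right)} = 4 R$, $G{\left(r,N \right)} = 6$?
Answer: $-155911$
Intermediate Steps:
$s{\left(u \right)} = 2 u \left(6 + u\right)$ ($s{\left(u \right)} = \left(u + u\right) \left(u + 6\right) = 2 u \left(6 + u\right)$)
$U{\left(n \right)} = -20$
$\left(U{\left(478 \right)} - 291059\right) + 135168 = \left(-20 - 291059\right) + 135168 = -291079 + 135168 = -155911$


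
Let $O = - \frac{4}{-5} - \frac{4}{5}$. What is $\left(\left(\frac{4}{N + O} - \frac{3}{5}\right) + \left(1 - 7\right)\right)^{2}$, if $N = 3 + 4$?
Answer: $\frac{44521}{1225} \approx 36.344$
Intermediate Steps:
$O = 0$ ($O = \left(-4\right) \left(- \frac{1}{5}\right) - \frac{4}{5} = \frac{4}{5} - \frac{4}{5} = 0$)
$N = 7$
$\left(\left(\frac{4}{N + O} - \frac{3}{5}\right) + \left(1 - 7\right)\right)^{2} = \left(\left(\frac{4}{7 + 0} - \frac{3}{5}\right) + \left(1 - 7\right)\right)^{2} = \left(\left(\frac{4}{7} - \frac{3}{5}\right) - 6\right)^{2} = \left(- \frac{1}{35} - 6\right)^{2} = \left(- \frac{211}{35}\right)^{2} = \frac{44521}{1225}$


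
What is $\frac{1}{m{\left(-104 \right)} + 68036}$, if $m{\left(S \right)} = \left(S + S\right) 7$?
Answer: $\frac{1}{66580} \approx 1.502 \cdot 10^{-5}$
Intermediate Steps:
$m{\left(S \right)} = 14 S$ ($m{\left(S \right)} = 2 S 7 = 14 S$)
$\frac{1}{m{\left(-104 \right)} + 68036} = \frac{1}{14 \left(-104\right) + 68036} = \frac{1}{-1456 + 68036} = \frac{1}{66580}$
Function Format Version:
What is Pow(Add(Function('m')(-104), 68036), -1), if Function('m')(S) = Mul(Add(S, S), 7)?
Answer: Rational(1, 66580) ≈ 1.5020e-5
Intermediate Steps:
Function('m')(S) = Mul(14, S) (Function('m')(S) = Mul(Mul(2, S), 7) = Mul(14, S))
Pow(Add(Function('m')(-104), 68036), -1) = Pow(Add(Mul(14, -104), 68036), -1) = Pow(Add(-1456, 68036), -1) = Pow(66580, -1) = Rational(1, 66580)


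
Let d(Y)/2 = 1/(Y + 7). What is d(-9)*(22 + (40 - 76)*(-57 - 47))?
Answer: -3766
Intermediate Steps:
d(Y) = 2/(7 + Y) (d(Y) = 2/(Y + 7) = 2/(7 + Y))
d(-9)*(22 + (40 - 76)*(-57 - 47)) = (2/(7 - 9))*(22 + (40 - 76)*(-57 - 47)) = (2/(-2))*(22 - 36*(-104)) = (2*(-½))*(22 + 3744) = -1*3766 = -3766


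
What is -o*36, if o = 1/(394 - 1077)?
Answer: 36/683 ≈ 0.052709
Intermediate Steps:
o = -1/683 (o = 1/(-683) = -1/683 ≈ -0.0014641)
-o*36 = -1*(-1/683)*36 = (1/683)*36 = 36/683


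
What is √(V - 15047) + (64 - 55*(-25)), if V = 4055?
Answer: 1439 + 4*I*√687 ≈ 1439.0 + 104.84*I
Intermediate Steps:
√(V - 15047) + (64 - 55*(-25)) = √(4055 - 15047) + (64 - 55*(-25)) = √(-10992) + (64 + 1375) = 4*I*√687 + 1439 = 1439 + 4*I*√687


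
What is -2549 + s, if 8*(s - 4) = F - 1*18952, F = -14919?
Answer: -54231/8 ≈ -6778.9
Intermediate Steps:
s = -33839/8 (s = 4 + (-14919 - 1*18952)/8 = 4 + (-14919 - 18952)/8 = 4 + (1/8)*(-33871) = 4 - 33871/8 = -33839/8 ≈ -4229.9)
-2549 + s = -2549 - 33839/8 = -54231/8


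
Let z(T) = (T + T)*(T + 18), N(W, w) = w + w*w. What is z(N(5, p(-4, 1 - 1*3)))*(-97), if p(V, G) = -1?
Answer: 0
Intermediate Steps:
N(W, w) = w + w**2
z(T) = 2*T*(18 + T) (z(T) = (2*T)*(18 + T) = 2*T*(18 + T))
z(N(5, p(-4, 1 - 1*3)))*(-97) = (2*(-(1 - 1))*(18 - (1 - 1)))*(-97) = (2*(-1*0)*(18 - 1*0))*(-97) = (2*0*(18 + 0))*(-97) = (2*0*18)*(-97) = 0*(-97) = 0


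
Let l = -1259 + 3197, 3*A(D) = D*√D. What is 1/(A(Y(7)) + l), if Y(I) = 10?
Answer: 8721/16900798 - 15*√10/16900798 ≈ 0.00051320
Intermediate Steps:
A(D) = D^(3/2)/3 (A(D) = (D*√D)/3 = D^(3/2)/3)
l = 1938
1/(A(Y(7)) + l) = 1/(10^(3/2)/3 + 1938) = 1/((10*√10)/3 + 1938) = 1/(10*√10/3 + 1938) = 1/(1938 + 10*√10/3)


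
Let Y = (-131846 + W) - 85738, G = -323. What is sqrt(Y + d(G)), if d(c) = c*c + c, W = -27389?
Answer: 3*I*sqrt(15663) ≈ 375.46*I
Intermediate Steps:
d(c) = c + c**2 (d(c) = c**2 + c = c + c**2)
Y = -244973 (Y = (-131846 - 27389) - 85738 = -159235 - 85738 = -244973)
sqrt(Y + d(G)) = sqrt(-244973 - 323*(1 - 323)) = sqrt(-244973 - 323*(-322)) = sqrt(-244973 + 104006) = sqrt(-140967) = 3*I*sqrt(15663)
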